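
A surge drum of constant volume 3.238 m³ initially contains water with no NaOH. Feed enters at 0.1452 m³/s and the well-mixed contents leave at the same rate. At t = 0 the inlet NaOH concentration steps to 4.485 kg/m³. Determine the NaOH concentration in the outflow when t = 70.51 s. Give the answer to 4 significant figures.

Mass balance on the solute (V constant): V dC/dt = Q(C_in − C).
So dC/dt = (C_in − C)/τ with τ = V/Q = 3.238/0.1452 = 22.3003 s.
C approaches C_in exponentially: C(t) = C_in + (C₀ − C_in) e^(−t/τ).
C(70.51) = 4.485 + (0 − 4.485)·e^(−70.51/22.3003) = 4.485 + (-4.48500)·0.0423476 = 4.29507 kg/m³.

4.295 kg/m³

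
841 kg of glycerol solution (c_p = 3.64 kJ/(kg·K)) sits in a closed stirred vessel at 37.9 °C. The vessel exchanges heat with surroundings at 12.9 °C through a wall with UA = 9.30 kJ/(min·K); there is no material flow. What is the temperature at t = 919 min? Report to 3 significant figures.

Energy balance: M c_p dT/dt = −UA(T − T_amb).
dT/dt = (T_ss − T)/τ with T_ss = T_amb = 12.900 °C, τ = M c_p/UA = 841·3.64/9.30 = 329.17 min.
Solution: T(t) = T_ss + (T₀ − T_ss) e^(−t/τ).
T(919) = 12.900 + (25.000)·0.061304 = 14.433 °C.

14.4 °C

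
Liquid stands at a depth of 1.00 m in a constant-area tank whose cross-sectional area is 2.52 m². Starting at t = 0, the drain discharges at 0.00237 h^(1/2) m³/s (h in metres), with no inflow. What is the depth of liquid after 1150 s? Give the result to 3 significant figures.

With no inflow, A dh/dt = −0.00237 √h.
This is separable: 2 d(√h)/dt = −0.00237/A, so √h = √h₀ − (0.00237/(2A)) t.
√h = √1.00 − 0.00237·1150/(2·2.52) = 1.0000 − 0.54077 = 0.45923.
h = 0.45923² = 0.21089 m.

0.211 m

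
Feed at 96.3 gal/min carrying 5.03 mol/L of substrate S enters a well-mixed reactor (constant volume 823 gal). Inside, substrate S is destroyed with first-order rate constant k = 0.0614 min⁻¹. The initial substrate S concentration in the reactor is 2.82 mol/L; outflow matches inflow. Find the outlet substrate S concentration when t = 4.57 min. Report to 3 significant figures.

Accumulation = in − out − consumed: V dC/dt = Q C_in − Q C − k V C.
dC/dt = (Q/V) C_in − (Q/V + k) C; effective rate a = Q/V + k = 0.11701 + 0.0614 = 0.17841 min⁻¹.
C_ss = Q C_in/(Q + kV) = 3.2989 mol/L; C(t) = C_ss + (C₀ − C_ss) e^(−a t).
C(4.57) = 3.2989 + (-0.47893)·e^(−0.17841·4.57) = 3.2989 + (-0.47893)·0.44249 = 3.0870 mol/L.

3.09 mol/L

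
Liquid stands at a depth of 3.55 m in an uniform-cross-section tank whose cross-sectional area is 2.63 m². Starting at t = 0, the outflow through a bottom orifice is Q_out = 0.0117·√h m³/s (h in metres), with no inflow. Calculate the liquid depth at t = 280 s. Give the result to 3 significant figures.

A dh/dt = −Q_out = −0.0117 √h.
Separate and integrate: 2(√h − √h₀) = −(0.0117/A) t.
√h = √3.55 − 0.0117·280/(2·2.63) = 1.8841 − 0.62281 = 1.2613.
h = 1.2613² = 1.5910 m.

1.59 m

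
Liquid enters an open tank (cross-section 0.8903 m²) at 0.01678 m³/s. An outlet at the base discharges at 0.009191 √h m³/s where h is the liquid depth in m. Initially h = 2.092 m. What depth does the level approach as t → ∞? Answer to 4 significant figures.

3.333 m

Accumulation of liquid (constant cross-section A): A dh/dt = Q_in − 0.009191 √h. At steady state dh/dt = 0:
Q_in = 0.009191 √h_ss ⇒ √h_ss = 0.01678/0.009191 = 1.82570.
h_ss = 1.82570² = 3.33318 m. (Since h₀ = 2.092 m < h_ss, the level will rise toward this value.)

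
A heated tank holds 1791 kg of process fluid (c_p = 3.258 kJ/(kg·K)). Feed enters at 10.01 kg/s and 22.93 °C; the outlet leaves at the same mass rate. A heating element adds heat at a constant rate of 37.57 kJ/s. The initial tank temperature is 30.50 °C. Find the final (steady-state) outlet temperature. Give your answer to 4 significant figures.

Energy balance: M c_p dT/dt = ṁ c_p (T_in − T) + 37.57.
At steady state dT/dt = 0 ⇒ T_ss = T_in + Q̇/(ṁ c_p) = 22.93 + 37.57/(10.01·3.258) = 24.0820 °C.

24.08 °C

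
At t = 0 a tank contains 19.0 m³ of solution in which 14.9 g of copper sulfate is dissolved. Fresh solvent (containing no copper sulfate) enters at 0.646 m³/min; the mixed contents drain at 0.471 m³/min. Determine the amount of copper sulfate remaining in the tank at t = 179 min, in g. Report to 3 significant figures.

Total volume: dV/dt = Q_in − Q_out = 0.17500 m³/min, so V(t) = 19.0 + 0.17500 t and V(179) = 50.325 m³.
Solute balance: dm/dt = 0 − Q_out C = −Q_out m/V(t).
Separate: dm/m = −Q_out dt/V(t) ⇒ ln(m/m₀) = −(Q_out/(Q_in−Q_out)) ln(V/V₀).
m = m₀ (V₀/V)^(Q_out/(Q_in−Q_out)) = 14.9 × (19.0/50.325)^(2.6914) = 1.0830 g.

1.08 g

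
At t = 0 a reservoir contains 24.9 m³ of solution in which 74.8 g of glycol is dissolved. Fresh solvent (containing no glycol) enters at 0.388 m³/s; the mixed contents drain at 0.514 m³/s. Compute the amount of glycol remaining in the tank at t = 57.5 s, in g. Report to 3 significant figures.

Let m(t) be the amount of glycol. Volume: V(t) = V₀ + (Q_in − Q_out) t = 24.9 − 0.12600 t; V(57.5) = 17.655 m³.
Species balance (pure solvent in): dm/dt = −Q_out · m/V(t).
Separate: dm/m = −Q_out dt/V(t) ⇒ ln(m/m₀) = −(Q_out/(Q_in−Q_out)) ln(V/V₀).
m = m₀ (V₀/V)^(Q_out/(Q_in−Q_out)) = 74.8 × (24.9/17.655)^(-4.0794) = 18.396 g.

18.4 g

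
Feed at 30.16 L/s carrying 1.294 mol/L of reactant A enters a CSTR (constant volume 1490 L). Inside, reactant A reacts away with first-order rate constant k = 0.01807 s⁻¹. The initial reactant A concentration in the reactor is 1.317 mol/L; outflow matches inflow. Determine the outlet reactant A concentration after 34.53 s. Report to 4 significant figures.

0.8524 mol/L

V dC/dt = Q(C_in − C) − k V C.
dC/dt = (Q/V) C_in − (Q/V + k) C; effective rate a = Q/V + k = 0.0202416 + 0.01807 = 0.0383116 s⁻¹.
C_ss = Q C_in/(Q + kV) = 0.683674 mol/L; C(t) = C_ss + (C₀ − C_ss) e^(−a t).
C(34.53) = 0.683674 + (0.633326)·e^(−0.0383116·34.53) = 0.683674 + (0.633326)·0.266362 = 0.852368 mol/L.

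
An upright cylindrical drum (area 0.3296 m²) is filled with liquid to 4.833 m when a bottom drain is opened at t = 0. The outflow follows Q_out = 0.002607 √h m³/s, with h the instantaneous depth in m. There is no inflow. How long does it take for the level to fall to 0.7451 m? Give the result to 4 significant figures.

337.6 s

A dh/dt = −Q_out = −0.002607 √h.
Separate and integrate: 2(√h − √h₀) = −(0.002607/A) t.
t = 2A(√h₀ − √h)/0.002607 = 2·0.3296·(√4.833 − √0.7451)/0.002607
  = 0.659200 × (2.19841 − 0.863192) / 0.002607 = 337.620 s.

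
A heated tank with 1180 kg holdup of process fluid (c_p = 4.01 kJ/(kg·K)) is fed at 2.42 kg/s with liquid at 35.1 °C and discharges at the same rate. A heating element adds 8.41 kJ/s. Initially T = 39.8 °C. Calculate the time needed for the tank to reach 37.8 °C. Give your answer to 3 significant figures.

Heat balance on the well-mixed liquid: M c_p dT/dt = ṁ c_p (T_in − T) + 8.41.
τ = M/ṁ = 487.60 s; T_ss = T_in + Q̇/(ṁ c_p) = 35.967 °C.
T(t) = T_ss + (T₀ − T_ss) e^(−t/τ). Set T = 37.8:
e^(−t/τ) = (37.8 − 35.967)/(39.8 − 35.967) = 0.47827
t = −487.60 · ln(0.47827) = 359.65 s.

360 s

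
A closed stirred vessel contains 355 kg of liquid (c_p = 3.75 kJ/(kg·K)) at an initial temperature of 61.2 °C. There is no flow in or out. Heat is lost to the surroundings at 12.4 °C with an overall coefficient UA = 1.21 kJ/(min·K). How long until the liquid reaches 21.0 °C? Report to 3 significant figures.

M c_p dT/dt = −UA(T − T_amb).
τ = M c_p/UA = 1100.2 min; T_ss = T_amb = 12.400 °C.
T(t) = T_ss + (T₀ − T_ss)e^(−t/τ); set T = 21.0:
t = −τ ln[(T − T_ss)/(T₀ − T_ss)] = −1100.2 · ln(0.17623) = 1909.9 min.

1910 min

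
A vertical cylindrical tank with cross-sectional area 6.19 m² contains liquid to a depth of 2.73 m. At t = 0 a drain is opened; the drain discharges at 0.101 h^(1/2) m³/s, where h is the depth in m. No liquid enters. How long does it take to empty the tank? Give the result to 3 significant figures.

203 s

With no inflow, A dh/dt = −0.101 √h.
This is separable: 2 d(√h)/dt = −0.101/A, so √h = √h₀ − (0.101/(2A)) t.
Set h = 0: 2√h₀ = (0.101/A) t_empty ⇒ t_empty = 2A√h₀/0.101.
t_empty = 2·6.19·√2.73/0.101 = 12.380·1.6523/0.101 = 202.53 s.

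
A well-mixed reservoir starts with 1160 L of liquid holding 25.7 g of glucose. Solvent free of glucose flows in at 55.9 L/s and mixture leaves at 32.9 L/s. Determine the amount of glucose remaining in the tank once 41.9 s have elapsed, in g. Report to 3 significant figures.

10.8 g

Let m(t) be the amount of glucose. Volume: V(t) = V₀ + (Q_in − Q_out) t = 1160 + 23.000 t; V(41.9) = 2123.7 L.
Species balance (pure solvent in): dm/dt = −Q_out · m/V(t).
Separate: dm/m = −Q_out dt/V(t) ⇒ ln(m/m₀) = −(Q_out/(Q_in−Q_out)) ln(V/V₀).
m = m₀ (V₀/V)^(Q_out/(Q_in−Q_out)) = 25.7 × (1160/2123.7)^(1.4304) = 10.821 g.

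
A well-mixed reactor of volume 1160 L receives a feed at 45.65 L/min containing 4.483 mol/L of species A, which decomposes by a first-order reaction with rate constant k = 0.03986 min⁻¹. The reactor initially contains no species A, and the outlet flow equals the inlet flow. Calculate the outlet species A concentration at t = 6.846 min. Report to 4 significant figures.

0.9323 mol/L

Species balance: V dC/dt = Q C_in − Q C − k V C.
dC/dt = (Q/V) C_in − (Q/V + k) C; effective rate a = Q/V + k = 0.0393534 + 0.03986 = 0.0792134 min⁻¹.
C_ss = Q C_in/(Q + kV) = 2.22717 mol/L; C(t) = C_ss + (C₀ − C_ss) e^(−a t).
C(6.846) = 2.22717 + (-2.22717)·e^(−0.0792134·6.846) = 2.22717 + (-2.22717)·0.581412 = 0.932265 mol/L.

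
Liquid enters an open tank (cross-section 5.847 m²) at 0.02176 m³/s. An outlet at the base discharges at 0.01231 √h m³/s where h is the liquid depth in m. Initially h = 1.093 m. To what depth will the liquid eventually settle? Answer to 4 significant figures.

3.125 m

Level balance: A dh/dt = 0.02176 − 0.01231 √h. Setting dh/dt = 0:
Q_in = 0.01231 √h_ss ⇒ √h_ss = 0.02176/0.01231 = 1.76767.
h_ss = 1.76767² = 3.12465 m. (Since h₀ = 1.093 m < h_ss, the level will rise toward this value.)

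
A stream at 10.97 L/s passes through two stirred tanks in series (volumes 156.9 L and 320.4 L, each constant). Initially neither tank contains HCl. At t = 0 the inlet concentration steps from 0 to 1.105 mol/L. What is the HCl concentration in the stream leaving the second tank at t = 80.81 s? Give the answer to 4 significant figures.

0.9726 mol/L

Time constants: τᵢ = Vᵢ/Q for each well-mixed tank.
τ₁ = 156.9/10.97 = 14.3026 s; τ₂ = 320.4/10.97 = 29.2069 s.
Tank 1: C₁ = C_in(1 − e^(−t/τ₁)). Tank 2 (τ₁ ≠ τ₂): C₂ = C_in[1 − (τ₁ e^(−t/τ₁) − τ₂ e^(−t/τ₂))/(τ₁ − τ₂)].
At t = 80.81: e^(−t/τ₁) = 0.00351750, e^(−t/τ₂) = 0.0628623.
C₂ = 1.105·[1 − (14.3026·0.00351750 − 29.2069·0.0628623)/(-14.9043)] = 1.105·0.880189 = 0.972608 mol/L.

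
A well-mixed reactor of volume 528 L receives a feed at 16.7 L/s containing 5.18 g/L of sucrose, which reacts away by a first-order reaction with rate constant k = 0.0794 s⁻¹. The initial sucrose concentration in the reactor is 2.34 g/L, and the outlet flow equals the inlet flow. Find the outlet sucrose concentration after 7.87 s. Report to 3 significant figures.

Species balance: V dC/dt = Q C_in − Q C − k V C.
This is linear with rate a = Q/V + k = 0.11103 s⁻¹.
C_ss = Q C_in/(Q + kV) = 1.4756 g/L; C(t) = C_ss + (C₀ − C_ss) e^(−a t).
C(7.87) = 1.4756 + (0.86437)·e^(−0.11103·7.87) = 1.4756 + (0.86437)·0.41736 = 1.8364 g/L.

1.84 g/L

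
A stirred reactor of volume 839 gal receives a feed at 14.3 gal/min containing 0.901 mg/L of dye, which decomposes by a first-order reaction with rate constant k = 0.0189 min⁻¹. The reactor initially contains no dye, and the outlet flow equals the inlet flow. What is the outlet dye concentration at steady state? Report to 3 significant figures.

0.427 mg/L

V dC/dt = Q(C_in − C) − k V C.
Steady state (dC/dt = 0): C_ss = Q C_in/(Q + kV) = C_in/(1 + kV/Q).
C_ss = 14.3·0.901/(14.3 + 0.0189·839) = 12.884/30.157 = 0.42724 mg/L.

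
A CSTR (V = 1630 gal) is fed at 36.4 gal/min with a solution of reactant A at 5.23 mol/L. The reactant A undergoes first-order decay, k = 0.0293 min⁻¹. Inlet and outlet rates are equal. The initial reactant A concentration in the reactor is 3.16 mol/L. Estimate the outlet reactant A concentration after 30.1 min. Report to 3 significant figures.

Species balance: V dC/dt = Q C_in − Q C − k V C.
This is linear with rate a = Q/V + k = 0.051631 min⁻¹.
C_ss = Q C_in/(Q + kV) = 2.2621 mol/L; C(t) = C_ss + (C₀ − C_ss) e^(−a t).
C(30.1) = 2.2621 + (0.89795)·e^(−0.051631·30.1) = 2.2621 + (0.89795)·0.21138 = 2.4519 mol/L.

2.45 mol/L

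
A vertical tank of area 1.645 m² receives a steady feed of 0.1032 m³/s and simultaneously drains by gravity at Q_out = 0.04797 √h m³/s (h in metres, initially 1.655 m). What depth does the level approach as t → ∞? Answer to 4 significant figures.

Accumulation of liquid (constant cross-section A): A dh/dt = Q_in − 0.04797 √h. At steady state dh/dt = 0:
Q_in = 0.04797 √h_ss ⇒ √h_ss = 0.1032/0.04797 = 2.15134.
h_ss = 2.15134² = 4.62828 m. (Since h₀ = 1.655 m < h_ss, the level will rise toward this value.)

4.628 m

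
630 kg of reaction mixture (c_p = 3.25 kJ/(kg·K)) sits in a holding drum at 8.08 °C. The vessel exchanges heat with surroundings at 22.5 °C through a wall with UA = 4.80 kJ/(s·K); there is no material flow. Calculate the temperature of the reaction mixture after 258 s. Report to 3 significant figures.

Lumped-capacitance energy balance: M c_p dT/dt = UA(T_amb − T).
dT/dt = (T_ss − T)/τ with T_ss = T_amb = 22.500 °C, τ = M c_p/UA = 630·3.25/4.80 = 426.56 s.
T approaches T_ss exponentially: T(t) = T_ss + (T₀ − T_ss) e^(−t/τ).
T(258) = 22.500 + (-14.420)·0.54616 = 14.624 °C.

14.6 °C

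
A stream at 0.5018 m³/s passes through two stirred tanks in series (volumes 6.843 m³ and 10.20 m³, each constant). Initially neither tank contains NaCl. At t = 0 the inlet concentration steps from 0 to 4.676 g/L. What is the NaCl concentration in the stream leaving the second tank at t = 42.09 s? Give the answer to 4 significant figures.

3.320 g/L

Species balance on tank i: dCᵢ/dt = (Cᵢ₋₁ − Cᵢ)/τᵢ with τᵢ = Vᵢ/Q.
τ₁ = 6.843/0.5018 = 13.6369 s; τ₂ = 10.20/0.5018 = 20.3268 s.
Solving the cascade with C₁(0)=C₂(0)=0 gives C₂(t) = C_in[1 − (τ₁ e^(−t/τ₁) − τ₂ e^(−t/τ₂))/(τ₁ − τ₂)].
At t = 42.09: e^(−t/τ₁) = 0.0456625, e^(−t/τ₂) = 0.126102.
C₂ = 4.676·[1 − (13.6369·0.0456625 − 20.3268·0.126102)/(-6.68992)] = 4.676·0.709928 = 3.31962 g/L.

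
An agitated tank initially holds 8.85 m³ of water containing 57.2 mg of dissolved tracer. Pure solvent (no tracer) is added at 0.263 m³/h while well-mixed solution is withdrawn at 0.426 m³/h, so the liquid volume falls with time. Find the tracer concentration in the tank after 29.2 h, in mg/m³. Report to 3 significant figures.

Let m(t) be the amount of tracer. Volume: V(t) = V₀ + (Q_in − Q_out) t = 8.85 − 0.16300 t; V(29.2) = 4.0904 m³.
Solute balance: dm/dt = 0 − Q_out C = −Q_out m/V(t).
dm/m = −Q_out dt/(V₀ − 0.16300 t); integrating gives ln(m/m₀) = −(Q_out/(Q_in−Q_out)) ln(V/V₀).
m = m₀ (V₀/V)^(Q_out/(Q_in−Q_out)) = 57.2 × (8.85/4.0904)^(-2.6135) = 7.6105 mg.
C = m/V = 7.6105/4.0904 = 1.8606 mg/m³.

1.86 mg/m³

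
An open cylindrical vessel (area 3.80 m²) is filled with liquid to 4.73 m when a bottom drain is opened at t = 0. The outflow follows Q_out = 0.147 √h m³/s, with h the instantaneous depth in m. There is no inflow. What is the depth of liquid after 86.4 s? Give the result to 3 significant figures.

0.254 m

Unsteady balance on liquid volume: A dh/dt = −0.147 √h.
∫ h^(−1/2) dh = −(0.147/A) ∫ dt, giving 2√h = 2√h₀ − (0.147/A) t.
√h = √4.73 − 0.147·86.4/(2·3.80) = 2.1749 − 1.6712 = 0.50370.
h = 0.50370² = 0.25371 m.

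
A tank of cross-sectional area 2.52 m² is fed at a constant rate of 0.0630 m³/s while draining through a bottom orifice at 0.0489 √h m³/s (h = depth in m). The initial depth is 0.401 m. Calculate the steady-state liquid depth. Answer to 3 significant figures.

1.66 m

A dh/dt = Q_in − 0.0489 √h. Steady state requires inflow = outflow:
Q_in = 0.0489 √h_ss ⇒ √h_ss = 0.0630/0.0489 = 1.2883.
h_ss = 1.2883² = 1.6598 m. (Since h₀ = 0.401 m < h_ss, the level will rise toward this value.)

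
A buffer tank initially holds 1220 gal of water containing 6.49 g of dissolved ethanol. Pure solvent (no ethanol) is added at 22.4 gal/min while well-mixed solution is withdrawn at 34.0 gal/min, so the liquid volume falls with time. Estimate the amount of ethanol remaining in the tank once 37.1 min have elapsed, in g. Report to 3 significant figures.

1.81 g

Total volume: dV/dt = Q_in − Q_out = -11.600 gal/min, so V(t) = 1220 − 11.600 t and V(37.1) = 789.64 gal.
No ethanol enters, so dm/dt = −Q_out · (m/V).
dm/m = −Q_out dt/(V₀ − 11.600 t); integrating gives ln(m/m₀) = −(Q_out/(Q_in−Q_out)) ln(V/V₀).
m = m₀ (V₀/V)^(Q_out/(Q_in−Q_out)) = 6.49 × (1220/789.64)^(-2.9310) = 1.8134 g.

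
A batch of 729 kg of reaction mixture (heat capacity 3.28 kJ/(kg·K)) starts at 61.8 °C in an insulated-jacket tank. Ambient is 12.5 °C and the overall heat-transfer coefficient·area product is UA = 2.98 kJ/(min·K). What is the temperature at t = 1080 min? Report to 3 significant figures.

25.3 °C

Lumped-capacitance energy balance: M c_p dT/dt = UA(T_amb − T).
dT/dt = (T_ss − T)/τ with T_ss = T_amb = 12.500 °C, τ = M c_p/UA = 729·3.28/2.98 = 802.39 min.
T approaches T_ss exponentially: T(t) = T_ss + (T₀ − T_ss) e^(−t/τ).
T(1080) = 12.500 + (49.300)·0.26028 = 25.332 °C.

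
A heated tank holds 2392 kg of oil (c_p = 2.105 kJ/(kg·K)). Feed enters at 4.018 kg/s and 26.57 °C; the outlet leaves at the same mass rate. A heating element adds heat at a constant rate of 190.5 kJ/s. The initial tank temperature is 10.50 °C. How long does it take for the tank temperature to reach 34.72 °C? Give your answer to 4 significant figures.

M c_p dT/dt = ṁ c_p (T_in − T) + Q̇.
τ = M/ṁ = 595.321 s; T_ss = T_in + Q̇/(ṁ c_p) = 49.0933 °C.
T(t) = T_ss + (T₀ − T_ss) e^(−t/τ). Set T = 34.72:
e^(−t/τ) = (34.72 − 49.0933)/(10.50 − 49.0933) = 0.372431
t = −595.321 · ln(0.372431) = 588.001 s.

588.0 s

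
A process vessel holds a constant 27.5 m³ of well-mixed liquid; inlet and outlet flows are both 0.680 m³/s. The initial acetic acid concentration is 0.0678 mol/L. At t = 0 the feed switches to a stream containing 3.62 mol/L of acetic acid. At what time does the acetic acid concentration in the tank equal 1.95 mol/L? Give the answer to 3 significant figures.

Unsteady species balance (constant V, well mixed): V dC/dt = Q(C_in − C), so τ = V/Q = 40.441 s.
C(t) = C_in + (C₀ − C_in) e^(−t/τ). Set C = 1.95 and solve for t:
e^(−t/τ) = (C − C_in)/(C₀ − C_in) = (1.95 − 3.62)/(0.0678 − 3.62) = 0.47013
t = −τ ln(…) = 40.441 × 0.75474 = 30.523 s.

30.5 s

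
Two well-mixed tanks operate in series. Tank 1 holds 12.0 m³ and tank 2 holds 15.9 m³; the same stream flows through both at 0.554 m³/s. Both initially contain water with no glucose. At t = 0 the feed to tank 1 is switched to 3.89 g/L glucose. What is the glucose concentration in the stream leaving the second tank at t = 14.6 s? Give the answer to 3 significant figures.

Each tank obeys Vᵢ dCᵢ/dt = Q(Cᵢ₋₁ − Cᵢ), so τᵢ = Vᵢ/Q.
τ₁ = 12.0/0.554 = 21.661 s; τ₂ = 15.9/0.554 = 28.700 s.
Tank 1: C₁ = C_in(1 − e^(−t/τ₁)). Tank 2 (τ₁ ≠ τ₂): C₂ = C_in[1 − (τ₁ e^(−t/τ₁) − τ₂ e^(−t/τ₂))/(τ₁ − τ₂)].
At t = 14.6: e^(−t/τ₁) = 0.50965, e^(−t/τ₂) = 0.60127.
C₂ = 3.89·[1 − (21.661·0.50965 − 28.700·0.60127)/(-7.0397)] = 3.89·0.11680 = 0.45436 g/L.

0.454 g/L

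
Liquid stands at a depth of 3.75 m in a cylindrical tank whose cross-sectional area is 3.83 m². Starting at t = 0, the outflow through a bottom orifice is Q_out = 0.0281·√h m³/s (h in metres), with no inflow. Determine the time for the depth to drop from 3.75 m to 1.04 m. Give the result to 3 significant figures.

With no inflow, A dh/dt = −0.0281 √h.
This is separable: 2 d(√h)/dt = −0.0281/A, so √h = √h₀ − (0.0281/(2A)) t.
t = 2A(√h₀ − √h)/0.0281 = 2·3.83·(√3.75 − √1.04)/0.0281
  = 7.6600 × (1.9365 − 1.0198) / 0.0281 = 249.89 s.

250 s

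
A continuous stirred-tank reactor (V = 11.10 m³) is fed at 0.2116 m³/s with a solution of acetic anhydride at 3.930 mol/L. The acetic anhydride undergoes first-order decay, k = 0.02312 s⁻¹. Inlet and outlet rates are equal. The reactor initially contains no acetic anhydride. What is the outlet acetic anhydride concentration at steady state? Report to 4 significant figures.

1.776 mol/L

Accumulation = in − out − consumed: V dC/dt = Q C_in − Q C − k V C.
At steady state: 0 = Q C_in − (Q + kV) C_ss, so C_ss = Q C_in/(Q + kV).
C_ss = 0.2116·3.930/(0.2116 + 0.02312·11.10) = 0.831588/0.468232 = 1.77602 mol/L.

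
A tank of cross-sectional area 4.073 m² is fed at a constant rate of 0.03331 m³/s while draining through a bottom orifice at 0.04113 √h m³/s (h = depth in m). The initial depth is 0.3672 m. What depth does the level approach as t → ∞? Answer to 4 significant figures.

0.6559 m

Volume balance on the tank: A dh/dt = Q_in − 0.04113 √h. At steady state dh/dt = 0:
Q_in = 0.04113 √h_ss ⇒ √h_ss = 0.03331/0.04113 = 0.809871.
h_ss = 0.809871² = 0.655891 m. (Since h₀ = 0.3672 m < h_ss, the level will rise toward this value.)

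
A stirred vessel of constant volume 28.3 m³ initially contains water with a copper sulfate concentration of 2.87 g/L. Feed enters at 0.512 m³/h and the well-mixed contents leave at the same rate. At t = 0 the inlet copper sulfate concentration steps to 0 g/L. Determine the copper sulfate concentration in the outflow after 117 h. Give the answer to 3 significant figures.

0.346 g/L

Transient balance on the dissolved component: V dC/dt = Q(C_in − C).
Time constant τ = V/Q = 28.3/0.512 = 55.273 h.
C approaches C_in exponentially: C(t) = C_in + (C₀ − C_in) e^(−t/τ).
C(117) = 0 + (2.87 − 0)·e^(−117/55.273) = 0 + (2.8700)·0.12042 = 0.34561 g/L.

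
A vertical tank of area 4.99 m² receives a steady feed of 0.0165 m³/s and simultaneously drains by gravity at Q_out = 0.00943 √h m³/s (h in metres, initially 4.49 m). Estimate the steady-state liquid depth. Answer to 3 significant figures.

3.06 m

Level balance: A dh/dt = 0.0165 − 0.00943 √h. Setting dh/dt = 0:
Q_in = 0.00943 √h_ss ⇒ √h_ss = 0.0165/0.00943 = 1.7497.
h_ss = 1.7497² = 3.0616 m. (Since h₀ = 4.49 m > h_ss, the level will fall toward this value.)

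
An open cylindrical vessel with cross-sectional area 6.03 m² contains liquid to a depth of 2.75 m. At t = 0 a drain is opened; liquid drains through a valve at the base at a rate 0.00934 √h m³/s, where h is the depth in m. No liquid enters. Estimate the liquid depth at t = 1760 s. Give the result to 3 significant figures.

With no inflow, A dh/dt = −0.00934 √h.
∫ h^(−1/2) dh = −(0.00934/A) ∫ dt, giving 2√h = 2√h₀ − (0.00934/A) t.
√h = √2.75 − 0.00934·1760/(2·6.03) = 1.6583 − 1.3631 = 0.29526.
h = 0.29526² = 0.087179 m.

0.0872 m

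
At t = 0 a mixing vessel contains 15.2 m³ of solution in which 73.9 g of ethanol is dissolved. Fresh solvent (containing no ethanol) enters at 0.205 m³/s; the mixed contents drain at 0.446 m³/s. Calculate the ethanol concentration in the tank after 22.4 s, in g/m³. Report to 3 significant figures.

Total volume: dV/dt = Q_in − Q_out = -0.24100 m³/s, so V(t) = 15.2 − 0.24100 t and V(22.4) = 9.8016 m³.
Species balance (pure solvent in): dm/dt = −Q_out · m/V(t).
dm/m = −Q_out dt/(V₀ − 0.24100 t); integrating gives ln(m/m₀) = −(Q_out/(Q_in−Q_out)) ln(V/V₀).
m = m₀ (V₀/V)^(Q_out/(Q_in−Q_out)) = 73.9 × (15.2/9.8016)^(-1.8506) = 32.811 g.
C = m/V = 32.811/9.8016 = 3.3475 g/m³.

3.35 g/m³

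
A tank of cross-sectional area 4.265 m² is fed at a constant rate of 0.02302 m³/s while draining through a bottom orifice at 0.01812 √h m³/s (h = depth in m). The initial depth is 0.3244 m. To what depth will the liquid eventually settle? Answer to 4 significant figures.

1.614 m

Level balance: A dh/dt = 0.02302 − 0.01812 √h. Setting dh/dt = 0:
Q_in = 0.01812 √h_ss ⇒ √h_ss = 0.02302/0.01812 = 1.27042.
h_ss = 1.27042² = 1.61397 m. (Since h₀ = 0.3244 m < h_ss, the level will rise toward this value.)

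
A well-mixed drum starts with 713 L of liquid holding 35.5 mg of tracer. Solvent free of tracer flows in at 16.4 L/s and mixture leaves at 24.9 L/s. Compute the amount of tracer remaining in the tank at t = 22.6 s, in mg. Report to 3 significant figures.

Total volume: dV/dt = Q_in − Q_out = -8.5000 L/s, so V(t) = 713 − 8.5000 t and V(22.6) = 520.90 L.
Solute balance: dm/dt = 0 − Q_out C = −Q_out m/V(t).
Separate: dm/m = −Q_out dt/V(t) ⇒ ln(m/m₀) = −(Q_out/(Q_in−Q_out)) ln(V/V₀).
m = m₀ (V₀/V)^(Q_out/(Q_in−Q_out)) = 35.5 × (713/520.90)^(-2.9294) = 14.153 mg.

14.2 mg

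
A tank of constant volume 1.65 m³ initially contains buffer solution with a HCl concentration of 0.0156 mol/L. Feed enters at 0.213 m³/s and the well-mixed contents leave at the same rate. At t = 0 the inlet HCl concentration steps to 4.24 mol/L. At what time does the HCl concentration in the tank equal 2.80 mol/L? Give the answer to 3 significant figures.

Species balance on the tank: V dC/dt = Q(C_in − C), so τ = V/Q = 7.7465 s.
C(t) = C_in + (C₀ − C_in) e^(−t/τ). Set C = 2.80 and solve for t:
e^(−t/τ) = (C − C_in)/(C₀ − C_in) = (2.80 − 4.24)/(0.0156 − 4.24) = 0.34088
t = −τ ln(…) = 7.7465 × 1.0762 = 8.3370 s.

8.34 s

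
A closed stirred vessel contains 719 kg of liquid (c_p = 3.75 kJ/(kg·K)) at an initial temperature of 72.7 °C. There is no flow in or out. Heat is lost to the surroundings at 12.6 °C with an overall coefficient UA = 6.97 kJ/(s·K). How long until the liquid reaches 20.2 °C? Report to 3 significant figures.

Heat balance on the well-mixed liquid: M c_p dT/dt = −UA(T − T_amb).
τ = M c_p/UA = 386.84 s; T_ss = T_amb = 12.600 °C.
T(t) = T_ss + (T₀ − T_ss)e^(−t/τ); set T = 20.2:
t = −τ ln[(T − T_ss)/(T₀ − T_ss)] = −386.84 · ln(0.12646) = 799.92 s.

800 s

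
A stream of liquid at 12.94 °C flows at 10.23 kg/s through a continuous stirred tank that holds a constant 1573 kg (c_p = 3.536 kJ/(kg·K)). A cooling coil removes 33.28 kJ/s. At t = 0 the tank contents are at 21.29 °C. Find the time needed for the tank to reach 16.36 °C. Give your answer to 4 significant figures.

116.7 s

M c_p dT/dt = ṁ c_p (T_in − T) − Q̇.
τ = M/ṁ = 153.763 s; T_ss = T_in − Q̇/(ṁ c_p) = 12.0200 °C.
T(t) = T_ss + (T₀ − T_ss) e^(−t/τ). Set T = 16.36:
e^(−t/τ) = (16.36 − 12.0200)/(21.29 − 12.0200) = 0.468178
t = −153.763 · ln(0.468178) = 116.692 s.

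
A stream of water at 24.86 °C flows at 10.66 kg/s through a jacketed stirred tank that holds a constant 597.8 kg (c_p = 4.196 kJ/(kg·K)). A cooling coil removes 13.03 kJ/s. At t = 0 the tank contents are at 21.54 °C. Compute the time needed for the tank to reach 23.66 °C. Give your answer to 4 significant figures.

Energy balance: M c_p dT/dt = ṁ c_p (T_in − T) − 13.03.
τ = M/ṁ = 56.0788 s; T_ss = T_in − Q̇/(ṁ c_p) = 24.5687 °C.
T(t) = T_ss + (T₀ − T_ss) e^(−t/τ). Set T = 23.66:
e^(−t/τ) = (23.66 − 24.5687)/(21.54 − 24.5687) = 0.300028
t = −56.0788 · ln(0.300028) = 67.5121 s.

67.51 s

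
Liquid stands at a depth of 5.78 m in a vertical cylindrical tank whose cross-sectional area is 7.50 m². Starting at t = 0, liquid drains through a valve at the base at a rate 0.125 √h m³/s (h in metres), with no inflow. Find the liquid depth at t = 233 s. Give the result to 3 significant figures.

With no inflow, A dh/dt = −0.125 √h.
∫ h^(−1/2) dh = −(0.125/A) ∫ dt, giving 2√h = 2√h₀ − (0.125/A) t.
√h = √5.78 − 0.125·233/(2·7.50) = 2.4042 − 1.9417 = 0.46250.
h = 0.46250² = 0.21390 m.

0.214 m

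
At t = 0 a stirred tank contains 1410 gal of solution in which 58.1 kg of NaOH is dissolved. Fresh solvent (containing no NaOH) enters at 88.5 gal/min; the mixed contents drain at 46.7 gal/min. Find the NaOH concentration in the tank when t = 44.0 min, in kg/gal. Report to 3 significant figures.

0.00704 kg/gal

Total volume: dV/dt = Q_in − Q_out = 41.800 gal/min, so V(t) = 1410 + 41.800 t and V(44.0) = 3249.2 gal.
No NaOH enters, so dm/dt = −Q_out · (m/V).
dm/m = −Q_out dt/(V₀ + 41.800 t); integrating gives ln(m/m₀) = −(Q_out/(Q_in−Q_out)) ln(V/V₀).
m = m₀ (V₀/V)^(Q_out/(Q_in−Q_out)) = 58.1 × (1410/3249.2)^(1.1172) = 22.862 kg.
C = m/V = 22.862/3249.2 = 0.0070363 kg/gal.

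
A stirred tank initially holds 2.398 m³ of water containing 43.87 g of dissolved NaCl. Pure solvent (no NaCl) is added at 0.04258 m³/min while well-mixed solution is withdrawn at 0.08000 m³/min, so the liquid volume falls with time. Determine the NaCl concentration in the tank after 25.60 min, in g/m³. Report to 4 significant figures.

Let m(t) be the amount of NaCl. Volume: V(t) = V₀ + (Q_in − Q_out) t = 2.398 − 0.0374200 t; V(25.60) = 1.44005 m³.
Species balance (pure solvent in): dm/dt = −Q_out · m/V(t).
Separate: dm/m = −Q_out dt/V(t) ⇒ ln(m/m₀) = −(Q_out/(Q_in−Q_out)) ln(V/V₀).
m = m₀ (V₀/V)^(Q_out/(Q_in−Q_out)) = 43.87 × (2.398/1.44005)^(-2.13789) = 14.7463 g.
C = m/V = 14.7463/1.44005 = 10.2402 g/m³.

10.24 g/m³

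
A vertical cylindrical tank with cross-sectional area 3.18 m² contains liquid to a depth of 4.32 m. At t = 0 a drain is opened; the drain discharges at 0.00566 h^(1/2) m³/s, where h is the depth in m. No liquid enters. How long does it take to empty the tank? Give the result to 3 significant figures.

A dh/dt = −Q_out = −0.00566 √h.
Separate and integrate: 2(√h − √h₀) = −(0.00566/A) t.
Tank is empty when √h = 0: t_empty = 2A√h₀/0.00566.
t_empty = 2·3.18·√4.32/0.00566 = 6.3600·2.0785/0.00566 = 2335.5 s.

2340 s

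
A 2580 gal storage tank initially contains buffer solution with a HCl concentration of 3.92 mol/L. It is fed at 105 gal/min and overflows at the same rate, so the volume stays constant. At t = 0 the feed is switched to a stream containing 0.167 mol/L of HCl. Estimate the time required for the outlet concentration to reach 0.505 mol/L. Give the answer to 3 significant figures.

Unsteady species balance (constant V, well mixed): V dC/dt = Q(C_in − C), so τ = V/Q = 24.571 min.
C(t) = C_in + (C₀ − C_in) e^(−t/τ). Set C = 0.505 and solve for t:
e^(−t/τ) = (C − C_in)/(C₀ − C_in) = (0.505 − 0.167)/(3.92 − 0.167) = 0.090061
t = −τ ln(…) = 24.571 × 2.4073 = 59.150 min.

59.1 min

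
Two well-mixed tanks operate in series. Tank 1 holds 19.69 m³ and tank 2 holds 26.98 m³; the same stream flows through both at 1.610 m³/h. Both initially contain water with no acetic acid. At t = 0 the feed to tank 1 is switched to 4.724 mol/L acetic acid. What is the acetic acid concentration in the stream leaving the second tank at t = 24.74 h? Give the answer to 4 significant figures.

Time constants: τᵢ = Vᵢ/Q for each well-mixed tank.
τ₁ = 19.69/1.610 = 12.2298 h; τ₂ = 26.98/1.610 = 16.7578 h.
Solving the cascade with C₁(0)=C₂(0)=0 gives C₂(t) = C_in[1 − (τ₁ e^(−t/τ₁) − τ₂ e^(−t/τ₂))/(τ₁ − τ₂)].
At t = 24.74: e^(−t/τ₁) = 0.132268, e^(−t/τ₂) = 0.228475.
C₂ = 4.724·[1 − (12.2298·0.132268 − 16.7578·0.228475)/(-4.52795)] = 4.724·0.511675 = 2.41715 mol/L.

2.417 mol/L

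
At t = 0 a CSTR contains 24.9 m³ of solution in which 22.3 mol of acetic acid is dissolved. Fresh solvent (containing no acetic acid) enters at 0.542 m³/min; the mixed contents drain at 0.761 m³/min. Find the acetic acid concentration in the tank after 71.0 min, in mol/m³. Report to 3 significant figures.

0.0793 mol/m³

Total volume: dV/dt = Q_in − Q_out = -0.21900 m³/min, so V(t) = 24.9 − 0.21900 t and V(71.0) = 9.3510 m³.
No acetic acid enters, so dm/dt = −Q_out · (m/V).
dm/m = −Q_out dt/(V₀ − 0.21900 t); integrating gives ln(m/m₀) = −(Q_out/(Q_in−Q_out)) ln(V/V₀).
m = m₀ (V₀/V)^(Q_out/(Q_in−Q_out)) = 22.3 × (24.9/9.3510)^(-3.4749) = 0.74181 mol.
C = m/V = 0.74181/9.3510 = 0.079329 mol/m³.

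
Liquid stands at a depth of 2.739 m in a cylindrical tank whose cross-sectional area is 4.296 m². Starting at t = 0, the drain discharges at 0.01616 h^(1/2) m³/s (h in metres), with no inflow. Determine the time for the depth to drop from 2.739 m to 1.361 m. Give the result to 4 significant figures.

With no inflow, A dh/dt = −0.01616 √h.
∫ h^(−1/2) dh = −(0.01616/A) ∫ dt, giving 2√h = 2√h₀ − (0.01616/A) t.
t = 2A(√h₀ − √h)/0.01616 = 2·4.296·(√2.739 − √1.361)/0.01616
  = 8.59200 × (1.65499 − 1.16662) / 0.01616 = 259.660 s.

259.7 s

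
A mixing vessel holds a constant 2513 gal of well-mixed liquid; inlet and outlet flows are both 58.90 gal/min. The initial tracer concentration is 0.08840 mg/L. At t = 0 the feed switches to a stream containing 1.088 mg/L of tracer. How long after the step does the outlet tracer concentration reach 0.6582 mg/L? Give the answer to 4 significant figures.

36.01 min

Species balance: V dC/dt = Q(C_in − C) ⇒ τ = V/Q = 42.6655 min.
C(t) = C_in + (C₀ − C_in) e^(−t/τ). Set C = 0.6582 and solve for t:
e^(−t/τ) = (C − C_in)/(C₀ − C_in) = (0.6582 − 1.088)/(0.08840 − 1.088) = 0.429972
t = −τ ln(…) = 42.6655 × 0.844035 = 36.0112 min.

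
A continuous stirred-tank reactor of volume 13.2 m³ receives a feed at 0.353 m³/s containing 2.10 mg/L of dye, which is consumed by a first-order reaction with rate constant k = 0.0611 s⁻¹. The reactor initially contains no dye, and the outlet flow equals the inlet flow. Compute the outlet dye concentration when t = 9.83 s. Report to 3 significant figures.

V dC/dt = Q(C_in − C) − k V C.
dC/dt = (Q/V) C_in − (Q/V + k) C; effective rate a = Q/V + k = 0.026742 + 0.0611 = 0.087842 s⁻¹.
C_ss = Q C_in/(Q + kV) = 0.63932 mg/L; C(t) = C_ss + (C₀ − C_ss) e^(−a t).
C(9.83) = 0.63932 + (-0.63932)·e^(−0.087842·9.83) = 0.63932 + (-0.63932)·0.42169 = 0.36972 mg/L.

0.370 mg/L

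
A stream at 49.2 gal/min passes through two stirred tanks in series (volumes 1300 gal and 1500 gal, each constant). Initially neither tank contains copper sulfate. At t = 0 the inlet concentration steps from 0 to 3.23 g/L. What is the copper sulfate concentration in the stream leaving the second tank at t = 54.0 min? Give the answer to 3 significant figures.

Each tank obeys Vᵢ dCᵢ/dt = Q(Cᵢ₋₁ − Cᵢ), so τᵢ = Vᵢ/Q.
τ₁ = 1300/49.2 = 26.423 min; τ₂ = 1500/49.2 = 30.488 min.
Tank 1: C₁ = C_in(1 − e^(−t/τ₁)). Tank 2 (τ₁ ≠ τ₂): C₂ = C_in[1 − (τ₁ e^(−t/τ₁) − τ₂ e^(−t/τ₂))/(τ₁ − τ₂)].
At t = 54.0: e^(−t/τ₁) = 0.12955, e^(−t/τ₂) = 0.17013.
C₂ = 3.23·[1 − (26.423·0.12955 − 30.488·0.17013)/(-4.0650)] = 3.23·0.56611 = 1.8285 g/L.

1.83 g/L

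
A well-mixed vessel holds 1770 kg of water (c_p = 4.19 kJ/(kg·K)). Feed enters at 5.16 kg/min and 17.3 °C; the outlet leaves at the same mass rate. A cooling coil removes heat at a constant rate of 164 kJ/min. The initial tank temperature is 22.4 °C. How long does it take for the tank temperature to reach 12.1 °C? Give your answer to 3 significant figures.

Unsteady energy balance on the tank contents: M c_p dT/dt = ṁ c_p (T_in − T) − 164.
τ = M/ṁ = 343.02 min; T_ss = T_in − Q̇/(ṁ c_p) = 9.7146 °C.
T(t) = T_ss + (T₀ − T_ss) e^(−t/τ). Set T = 12.1:
e^(−t/τ) = (12.1 − 9.7146)/(22.4 − 9.7146) = 0.18804
t = −343.02 · ln(0.18804) = 573.22 min.

573 min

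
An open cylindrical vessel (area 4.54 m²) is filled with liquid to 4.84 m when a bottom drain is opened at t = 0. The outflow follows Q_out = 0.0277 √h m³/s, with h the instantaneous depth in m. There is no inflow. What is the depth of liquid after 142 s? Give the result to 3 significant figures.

A dh/dt = −Q_out = −0.0277 √h.
∫ h^(−1/2) dh = −(0.0277/A) ∫ dt, giving 2√h = 2√h₀ − (0.0277/A) t.
√h = √4.84 − 0.0277·142/(2·4.54) = 2.2000 − 0.43319 = 1.7668.
h = 1.7668² = 3.1216 m.

3.12 m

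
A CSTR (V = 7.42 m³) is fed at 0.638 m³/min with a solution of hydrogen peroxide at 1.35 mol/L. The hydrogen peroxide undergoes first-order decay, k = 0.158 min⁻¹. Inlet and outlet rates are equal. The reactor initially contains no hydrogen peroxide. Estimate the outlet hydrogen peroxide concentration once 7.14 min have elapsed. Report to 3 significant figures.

Species balance: V dC/dt = Q C_in − Q C − k V C.
This is linear with rate a = Q/V + k = 0.24398 min⁻¹.
C_ss = Q C_in/(Q + kV) = 0.47576 mol/L; C(t) = C_ss + (C₀ − C_ss) e^(−a t).
C(7.14) = 0.47576 + (-0.47576)·e^(−0.24398·7.14) = 0.47576 + (-0.47576)·0.17516 = 0.39243 mol/L.

0.392 mol/L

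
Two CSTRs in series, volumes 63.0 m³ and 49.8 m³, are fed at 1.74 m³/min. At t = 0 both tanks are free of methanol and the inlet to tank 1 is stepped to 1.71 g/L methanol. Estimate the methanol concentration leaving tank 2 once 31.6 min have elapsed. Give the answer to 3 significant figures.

Each tank obeys Vᵢ dCᵢ/dt = Q(Cᵢ₋₁ − Cᵢ), so τᵢ = Vᵢ/Q.
τ₁ = 63.0/1.74 = 36.207 min; τ₂ = 49.8/1.74 = 28.621 min.
Solving the cascade with C₁(0)=C₂(0)=0 gives C₂(t) = C_in[1 − (τ₁ e^(−t/τ₁) − τ₂ e^(−t/τ₂))/(τ₁ − τ₂)].
At t = 31.6: e^(−t/τ₁) = 0.41780, e^(−t/τ₂) = 0.33151.
C₂ = 1.71·[1 − (36.207·0.41780 − 28.621·0.33151)/(7.5862)] = 1.71·0.25667 = 0.43891 g/L.

0.439 g/L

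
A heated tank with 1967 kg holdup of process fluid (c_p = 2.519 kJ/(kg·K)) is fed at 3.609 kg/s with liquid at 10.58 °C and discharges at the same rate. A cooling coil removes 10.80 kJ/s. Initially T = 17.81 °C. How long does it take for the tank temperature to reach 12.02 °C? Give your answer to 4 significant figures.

634.5 s

Unsteady energy balance on the tank contents: M c_p dT/dt = ṁ c_p (T_in − T) − 10.80.
τ = M/ṁ = 545.026 s; T_ss = T_in − Q̇/(ṁ c_p) = 9.39202 °C.
T(t) = T_ss + (T₀ − T_ss) e^(−t/τ). Set T = 12.02:
e^(−t/τ) = (12.02 − 9.39202)/(17.81 − 9.39202) = 0.312186
t = −545.026 · ln(0.312186) = 634.495 s.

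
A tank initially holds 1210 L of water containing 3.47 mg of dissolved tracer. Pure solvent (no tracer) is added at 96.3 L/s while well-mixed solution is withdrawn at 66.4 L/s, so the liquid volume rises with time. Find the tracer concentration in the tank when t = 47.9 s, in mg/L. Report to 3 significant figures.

0.000232 mg/L

Total volume: dV/dt = Q_in − Q_out = 29.900 L/s, so V(t) = 1210 + 29.900 t and V(47.9) = 2642.2 L.
Species balance (pure solvent in): dm/dt = −Q_out · m/V(t).
Separate: dm/m = −Q_out dt/V(t) ⇒ ln(m/m₀) = −(Q_out/(Q_in−Q_out)) ln(V/V₀).
m = m₀ (V₀/V)^(Q_out/(Q_in−Q_out)) = 3.47 × (1210/2642.2)^(2.2207) = 0.61249 mg.
C = m/V = 0.61249/2642.2 = 0.00023181 mg/L.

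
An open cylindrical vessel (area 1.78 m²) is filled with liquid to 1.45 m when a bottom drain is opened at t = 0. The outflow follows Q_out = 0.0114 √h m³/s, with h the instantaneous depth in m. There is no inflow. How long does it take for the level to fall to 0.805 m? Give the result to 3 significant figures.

95.9 s

A dh/dt = −Q_out = −0.0114 √h.
Separate and integrate: 2(√h − √h₀) = −(0.0114/A) t.
t = 2A(√h₀ − √h)/0.0114 = 2·1.78·(√1.45 − √0.805)/0.0114
  = 3.5600 × (1.2042 − 0.89722) / 0.0114 = 95.852 s.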